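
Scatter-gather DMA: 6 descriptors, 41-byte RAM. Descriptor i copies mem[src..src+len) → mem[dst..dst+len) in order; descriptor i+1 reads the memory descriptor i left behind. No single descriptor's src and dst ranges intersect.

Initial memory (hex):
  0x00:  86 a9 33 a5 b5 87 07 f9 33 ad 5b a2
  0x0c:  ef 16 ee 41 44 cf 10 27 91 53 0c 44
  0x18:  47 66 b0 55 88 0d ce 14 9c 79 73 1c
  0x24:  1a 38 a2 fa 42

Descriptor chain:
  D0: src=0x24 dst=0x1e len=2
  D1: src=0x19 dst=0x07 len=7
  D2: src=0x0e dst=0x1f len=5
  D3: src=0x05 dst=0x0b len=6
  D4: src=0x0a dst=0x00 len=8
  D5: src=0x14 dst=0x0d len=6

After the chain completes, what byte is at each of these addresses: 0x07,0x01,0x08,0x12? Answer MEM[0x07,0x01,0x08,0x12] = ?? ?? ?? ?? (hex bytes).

  after D0: wrote 2B at 0x1e = 1a38
  after D1: wrote 7B at 0x07 = 66b055880d1a38
  after D2: wrote 5B at 0x1f = ee4144cf10
  after D3: wrote 6B at 0x0b = 870766b05588
  after D4: wrote 8B at 0x00 = 88870766b05588cf
  after D5: wrote 6B at 0x0d = 91530c444766
query mem[0x07]=0xcf, mem[0x01]=0x87, mem[0x08]=0xb0, mem[0x12]=0x66

MEM[0x07,0x01,0x08,0x12] = cf 87 b0 66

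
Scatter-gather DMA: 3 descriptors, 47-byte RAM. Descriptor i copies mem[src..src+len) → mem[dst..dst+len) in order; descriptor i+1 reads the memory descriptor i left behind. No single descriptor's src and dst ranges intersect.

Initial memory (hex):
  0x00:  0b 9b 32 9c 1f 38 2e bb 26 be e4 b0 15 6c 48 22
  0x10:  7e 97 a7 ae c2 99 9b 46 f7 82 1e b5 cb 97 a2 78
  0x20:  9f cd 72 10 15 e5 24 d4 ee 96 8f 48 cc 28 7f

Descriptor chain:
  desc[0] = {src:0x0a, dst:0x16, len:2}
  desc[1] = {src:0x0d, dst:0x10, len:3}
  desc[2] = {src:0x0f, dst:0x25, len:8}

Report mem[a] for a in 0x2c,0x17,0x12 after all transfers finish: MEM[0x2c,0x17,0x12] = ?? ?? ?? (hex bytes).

MEM[0x2c,0x17,0x12] = e4 b0 22

D0: mem[0x16..0x17] <- [e4 b0]
D1: mem[0x10..0x12] <- [6c 48 22]
D2: mem[0x25..0x2c] <- [22 6c 48 22 ae c2 99 e4]
query mem[0x2c]=0xe4, mem[0x17]=0xb0, mem[0x12]=0x22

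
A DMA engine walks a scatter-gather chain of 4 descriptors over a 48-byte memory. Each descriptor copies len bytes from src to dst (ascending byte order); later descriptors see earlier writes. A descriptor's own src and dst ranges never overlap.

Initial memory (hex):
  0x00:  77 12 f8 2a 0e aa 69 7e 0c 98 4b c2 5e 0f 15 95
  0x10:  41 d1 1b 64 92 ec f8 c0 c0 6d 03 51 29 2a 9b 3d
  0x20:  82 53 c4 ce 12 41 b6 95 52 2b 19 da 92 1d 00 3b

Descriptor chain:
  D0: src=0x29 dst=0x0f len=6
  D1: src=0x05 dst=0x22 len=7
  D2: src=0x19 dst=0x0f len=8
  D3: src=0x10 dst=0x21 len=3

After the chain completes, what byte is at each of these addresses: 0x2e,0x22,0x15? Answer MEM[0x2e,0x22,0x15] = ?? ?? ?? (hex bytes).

D0: mem[0x0f..0x14] <- [2b 19 da 92 1d 00]
D1: mem[0x22..0x28] <- [aa 69 7e 0c 98 4b c2]
D2: mem[0x0f..0x16] <- [6d 03 51 29 2a 9b 3d 82]
D3: mem[0x21..0x23] <- [03 51 29]
query mem[0x2e]=0x00, mem[0x22]=0x51, mem[0x15]=0x3d

MEM[0x2e,0x22,0x15] = 00 51 3d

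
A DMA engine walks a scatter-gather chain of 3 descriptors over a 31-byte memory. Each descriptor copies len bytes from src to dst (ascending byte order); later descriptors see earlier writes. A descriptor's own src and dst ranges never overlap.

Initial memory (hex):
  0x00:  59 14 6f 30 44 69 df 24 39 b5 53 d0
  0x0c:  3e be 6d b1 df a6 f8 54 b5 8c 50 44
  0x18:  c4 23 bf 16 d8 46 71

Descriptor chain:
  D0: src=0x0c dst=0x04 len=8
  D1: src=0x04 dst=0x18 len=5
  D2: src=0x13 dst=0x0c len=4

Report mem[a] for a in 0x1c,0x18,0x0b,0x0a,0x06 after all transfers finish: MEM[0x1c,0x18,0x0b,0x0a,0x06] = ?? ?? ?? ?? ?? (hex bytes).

MEM[0x1c,0x18,0x0b,0x0a,0x06] = df 3e 54 f8 6d

#0 dst[0x04+8] := {0x3e,0xbe,0x6d,0xb1,0xdf,0xa6,0xf8,0x54}
#1 dst[0x18+5] := {0x3e,0xbe,0x6d,0xb1,0xdf}
#2 dst[0x0c+4] := {0x54,0xb5,0x8c,0x50}
query mem[0x1c]=0xdf, mem[0x18]=0x3e, mem[0x0b]=0x54, mem[0x0a]=0xf8, mem[0x06]=0x6d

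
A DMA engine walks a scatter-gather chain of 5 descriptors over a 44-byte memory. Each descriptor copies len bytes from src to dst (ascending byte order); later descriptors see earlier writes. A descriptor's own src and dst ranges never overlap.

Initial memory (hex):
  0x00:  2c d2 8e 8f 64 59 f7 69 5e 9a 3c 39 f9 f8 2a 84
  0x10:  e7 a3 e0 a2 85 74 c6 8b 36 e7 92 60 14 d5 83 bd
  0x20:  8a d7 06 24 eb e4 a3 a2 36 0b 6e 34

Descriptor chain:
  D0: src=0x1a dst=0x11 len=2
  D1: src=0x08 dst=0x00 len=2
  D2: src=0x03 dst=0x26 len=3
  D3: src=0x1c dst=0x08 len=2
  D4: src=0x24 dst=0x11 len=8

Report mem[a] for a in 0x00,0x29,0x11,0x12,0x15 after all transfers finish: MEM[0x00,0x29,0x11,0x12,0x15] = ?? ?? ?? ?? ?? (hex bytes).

D0: mem[0x11..0x12] <- [92 60]
D1: mem[0x00..0x01] <- [5e 9a]
D2: mem[0x26..0x28] <- [8f 64 59]
D3: mem[0x08..0x09] <- [14 d5]
D4: mem[0x11..0x18] <- [eb e4 8f 64 59 0b 6e 34]
query mem[0x00]=0x5e, mem[0x29]=0x0b, mem[0x11]=0xeb, mem[0x12]=0xe4, mem[0x15]=0x59

MEM[0x00,0x29,0x11,0x12,0x15] = 5e 0b eb e4 59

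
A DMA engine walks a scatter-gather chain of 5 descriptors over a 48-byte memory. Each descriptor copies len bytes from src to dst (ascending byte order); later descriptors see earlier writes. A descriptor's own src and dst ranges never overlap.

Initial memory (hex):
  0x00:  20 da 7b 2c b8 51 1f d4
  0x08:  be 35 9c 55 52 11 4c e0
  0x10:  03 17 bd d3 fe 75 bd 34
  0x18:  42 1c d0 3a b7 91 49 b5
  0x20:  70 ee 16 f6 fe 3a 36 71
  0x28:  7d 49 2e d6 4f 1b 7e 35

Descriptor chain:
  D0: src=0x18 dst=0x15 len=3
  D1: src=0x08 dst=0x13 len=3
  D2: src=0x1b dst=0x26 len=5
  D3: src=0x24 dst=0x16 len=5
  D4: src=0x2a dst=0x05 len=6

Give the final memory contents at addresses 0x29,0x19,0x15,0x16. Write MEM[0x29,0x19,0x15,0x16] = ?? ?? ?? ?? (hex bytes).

D0: mem[0x15..0x17] <- [42 1c d0]
D1: mem[0x13..0x15] <- [be 35 9c]
D2: mem[0x26..0x2a] <- [3a b7 91 49 b5]
D3: mem[0x16..0x1a] <- [fe 3a 3a b7 91]
D4: mem[0x05..0x0a] <- [b5 d6 4f 1b 7e 35]
query mem[0x29]=0x49, mem[0x19]=0xb7, mem[0x15]=0x9c, mem[0x16]=0xfe

MEM[0x29,0x19,0x15,0x16] = 49 b7 9c fe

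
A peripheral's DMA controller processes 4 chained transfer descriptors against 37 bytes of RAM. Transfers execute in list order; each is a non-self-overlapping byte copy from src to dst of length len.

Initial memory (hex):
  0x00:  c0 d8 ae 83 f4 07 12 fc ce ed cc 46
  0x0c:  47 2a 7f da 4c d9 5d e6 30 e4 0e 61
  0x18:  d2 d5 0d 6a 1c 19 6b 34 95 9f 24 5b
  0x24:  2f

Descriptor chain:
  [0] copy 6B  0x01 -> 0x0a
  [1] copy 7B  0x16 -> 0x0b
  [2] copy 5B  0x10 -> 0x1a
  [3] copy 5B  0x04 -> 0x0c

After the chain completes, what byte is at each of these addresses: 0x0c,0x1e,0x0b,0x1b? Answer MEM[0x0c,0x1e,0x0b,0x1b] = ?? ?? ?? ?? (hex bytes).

MEM[0x0c,0x1e,0x0b,0x1b] = f4 30 0e 1c

  after D0: wrote 6B at 0x0a = d8ae83f40712
  after D1: wrote 7B at 0x0b = 0e61d2d50d6a1c
  after D2: wrote 5B at 0x1a = 6a1c5de630
  after D3: wrote 5B at 0x0c = f40712fcce
query mem[0x0c]=0xf4, mem[0x1e]=0x30, mem[0x0b]=0x0e, mem[0x1b]=0x1c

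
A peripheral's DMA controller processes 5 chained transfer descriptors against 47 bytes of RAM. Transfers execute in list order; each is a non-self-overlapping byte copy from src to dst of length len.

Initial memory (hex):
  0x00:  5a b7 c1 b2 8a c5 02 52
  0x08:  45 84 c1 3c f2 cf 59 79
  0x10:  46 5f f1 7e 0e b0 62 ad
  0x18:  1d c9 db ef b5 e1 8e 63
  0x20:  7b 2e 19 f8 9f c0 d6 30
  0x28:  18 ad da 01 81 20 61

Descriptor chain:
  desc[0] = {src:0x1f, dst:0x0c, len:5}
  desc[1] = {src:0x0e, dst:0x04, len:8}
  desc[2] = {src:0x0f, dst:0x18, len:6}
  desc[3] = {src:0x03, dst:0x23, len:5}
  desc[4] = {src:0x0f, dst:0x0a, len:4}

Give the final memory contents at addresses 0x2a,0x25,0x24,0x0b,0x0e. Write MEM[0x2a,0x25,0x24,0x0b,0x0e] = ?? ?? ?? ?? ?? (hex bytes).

[0] 0x1f->0x0c len=5 : 63 7b 2e 19 f8
[1] 0x0e->0x04 len=8 : 2e 19 f8 5f f1 7e 0e b0
[2] 0x0f->0x18 len=6 : 19 f8 5f f1 7e 0e
[3] 0x03->0x23 len=5 : b2 2e 19 f8 5f
[4] 0x0f->0x0a len=4 : 19 f8 5f f1
query mem[0x2a]=0xda, mem[0x25]=0x19, mem[0x24]=0x2e, mem[0x0b]=0xf8, mem[0x0e]=0x2e

MEM[0x2a,0x25,0x24,0x0b,0x0e] = da 19 2e f8 2e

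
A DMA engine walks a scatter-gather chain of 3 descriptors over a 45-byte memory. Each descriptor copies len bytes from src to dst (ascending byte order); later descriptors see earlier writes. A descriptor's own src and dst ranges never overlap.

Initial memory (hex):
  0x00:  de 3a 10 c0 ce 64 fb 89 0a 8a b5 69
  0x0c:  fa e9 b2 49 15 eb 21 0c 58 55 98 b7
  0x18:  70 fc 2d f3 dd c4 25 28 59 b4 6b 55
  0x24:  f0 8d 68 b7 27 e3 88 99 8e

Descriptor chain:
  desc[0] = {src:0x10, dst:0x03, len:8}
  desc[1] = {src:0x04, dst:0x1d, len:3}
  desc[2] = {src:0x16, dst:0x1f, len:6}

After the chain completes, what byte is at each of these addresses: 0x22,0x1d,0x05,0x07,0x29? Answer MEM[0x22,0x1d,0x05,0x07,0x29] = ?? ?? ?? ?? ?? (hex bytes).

MEM[0x22,0x1d,0x05,0x07,0x29] = fc eb 21 58 e3

#0 dst[0x03+8] := {0x15,0xeb,0x21,0x0c,0x58,0x55,0x98,0xb7}
#1 dst[0x1d+3] := {0xeb,0x21,0x0c}
#2 dst[0x1f+6] := {0x98,0xb7,0x70,0xfc,0x2d,0xf3}
query mem[0x22]=0xfc, mem[0x1d]=0xeb, mem[0x05]=0x21, mem[0x07]=0x58, mem[0x29]=0xe3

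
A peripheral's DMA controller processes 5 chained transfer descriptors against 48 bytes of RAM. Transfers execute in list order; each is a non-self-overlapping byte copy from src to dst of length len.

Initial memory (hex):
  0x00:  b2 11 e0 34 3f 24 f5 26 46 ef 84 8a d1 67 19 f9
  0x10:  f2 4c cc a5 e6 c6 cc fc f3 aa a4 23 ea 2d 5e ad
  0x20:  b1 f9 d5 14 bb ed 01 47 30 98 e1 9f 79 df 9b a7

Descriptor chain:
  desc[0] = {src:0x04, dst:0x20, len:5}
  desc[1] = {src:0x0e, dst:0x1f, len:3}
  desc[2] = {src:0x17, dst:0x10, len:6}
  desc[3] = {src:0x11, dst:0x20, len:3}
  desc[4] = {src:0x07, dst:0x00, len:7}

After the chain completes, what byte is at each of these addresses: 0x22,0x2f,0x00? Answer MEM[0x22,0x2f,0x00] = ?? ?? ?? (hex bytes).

MEM[0x22,0x2f,0x00] = a4 a7 26

[0] 0x04->0x20 len=5 : 3f 24 f5 26 46
[1] 0x0e->0x1f len=3 : 19 f9 f2
[2] 0x17->0x10 len=6 : fc f3 aa a4 23 ea
[3] 0x11->0x20 len=3 : f3 aa a4
[4] 0x07->0x00 len=7 : 26 46 ef 84 8a d1 67
query mem[0x22]=0xa4, mem[0x2f]=0xa7, mem[0x00]=0x26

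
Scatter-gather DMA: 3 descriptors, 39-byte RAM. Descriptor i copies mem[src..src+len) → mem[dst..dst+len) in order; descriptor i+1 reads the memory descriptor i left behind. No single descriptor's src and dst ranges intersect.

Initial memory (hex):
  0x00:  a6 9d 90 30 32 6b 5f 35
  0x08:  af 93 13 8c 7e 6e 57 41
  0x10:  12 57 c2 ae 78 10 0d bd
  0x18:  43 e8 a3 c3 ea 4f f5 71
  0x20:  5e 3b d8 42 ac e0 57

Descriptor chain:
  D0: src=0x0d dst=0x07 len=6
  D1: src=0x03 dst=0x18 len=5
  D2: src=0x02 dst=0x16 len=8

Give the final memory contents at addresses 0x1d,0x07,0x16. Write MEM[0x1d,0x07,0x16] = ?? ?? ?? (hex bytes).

  after D0: wrote 6B at 0x07 = 6e57411257c2
  after D1: wrote 5B at 0x18 = 30326b5f6e
  after D2: wrote 8B at 0x16 = 9030326b5f6e5741
query mem[0x1d]=0x41, mem[0x07]=0x6e, mem[0x16]=0x90

MEM[0x1d,0x07,0x16] = 41 6e 90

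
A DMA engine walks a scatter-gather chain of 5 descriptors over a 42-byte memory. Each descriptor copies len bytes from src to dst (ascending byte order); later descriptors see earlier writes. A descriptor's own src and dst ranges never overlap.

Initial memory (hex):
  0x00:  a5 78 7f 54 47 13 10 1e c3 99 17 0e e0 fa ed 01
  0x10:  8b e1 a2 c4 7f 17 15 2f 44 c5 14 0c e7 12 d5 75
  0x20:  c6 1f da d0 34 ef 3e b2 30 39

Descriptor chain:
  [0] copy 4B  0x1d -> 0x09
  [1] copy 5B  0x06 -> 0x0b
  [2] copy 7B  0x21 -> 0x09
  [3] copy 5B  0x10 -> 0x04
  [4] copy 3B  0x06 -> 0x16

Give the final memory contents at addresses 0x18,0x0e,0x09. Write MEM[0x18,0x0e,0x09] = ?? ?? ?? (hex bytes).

MEM[0x18,0x0e,0x09] = 7f 3e 1f

#0 dst[0x09+4] := {0x12,0xd5,0x75,0xc6}
#1 dst[0x0b+5] := {0x10,0x1e,0xc3,0x12,0xd5}
#2 dst[0x09+7] := {0x1f,0xda,0xd0,0x34,0xef,0x3e,0xb2}
#3 dst[0x04+5] := {0x8b,0xe1,0xa2,0xc4,0x7f}
#4 dst[0x16+3] := {0xa2,0xc4,0x7f}
query mem[0x18]=0x7f, mem[0x0e]=0x3e, mem[0x09]=0x1f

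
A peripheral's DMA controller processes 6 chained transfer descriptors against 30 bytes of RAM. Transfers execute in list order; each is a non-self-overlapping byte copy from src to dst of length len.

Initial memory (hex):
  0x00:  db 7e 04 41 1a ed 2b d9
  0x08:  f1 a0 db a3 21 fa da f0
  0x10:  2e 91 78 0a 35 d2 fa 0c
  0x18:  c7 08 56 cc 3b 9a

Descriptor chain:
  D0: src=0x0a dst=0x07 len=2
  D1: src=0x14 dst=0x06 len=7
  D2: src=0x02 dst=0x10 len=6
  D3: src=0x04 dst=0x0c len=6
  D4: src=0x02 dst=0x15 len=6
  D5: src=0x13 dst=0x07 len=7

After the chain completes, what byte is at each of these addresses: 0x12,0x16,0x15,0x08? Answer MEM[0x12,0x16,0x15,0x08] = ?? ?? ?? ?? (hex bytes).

MEM[0x12,0x16,0x15,0x08] = 1a 41 04 35

#0 dst[0x07+2] := {0xdb,0xa3}
#1 dst[0x06+7] := {0x35,0xd2,0xfa,0x0c,0xc7,0x08,0x56}
#2 dst[0x10+6] := {0x04,0x41,0x1a,0xed,0x35,0xd2}
#3 dst[0x0c+6] := {0x1a,0xed,0x35,0xd2,0xfa,0x0c}
#4 dst[0x15+6] := {0x04,0x41,0x1a,0xed,0x35,0xd2}
#5 dst[0x07+7] := {0xed,0x35,0x04,0x41,0x1a,0xed,0x35}
query mem[0x12]=0x1a, mem[0x16]=0x41, mem[0x15]=0x04, mem[0x08]=0x35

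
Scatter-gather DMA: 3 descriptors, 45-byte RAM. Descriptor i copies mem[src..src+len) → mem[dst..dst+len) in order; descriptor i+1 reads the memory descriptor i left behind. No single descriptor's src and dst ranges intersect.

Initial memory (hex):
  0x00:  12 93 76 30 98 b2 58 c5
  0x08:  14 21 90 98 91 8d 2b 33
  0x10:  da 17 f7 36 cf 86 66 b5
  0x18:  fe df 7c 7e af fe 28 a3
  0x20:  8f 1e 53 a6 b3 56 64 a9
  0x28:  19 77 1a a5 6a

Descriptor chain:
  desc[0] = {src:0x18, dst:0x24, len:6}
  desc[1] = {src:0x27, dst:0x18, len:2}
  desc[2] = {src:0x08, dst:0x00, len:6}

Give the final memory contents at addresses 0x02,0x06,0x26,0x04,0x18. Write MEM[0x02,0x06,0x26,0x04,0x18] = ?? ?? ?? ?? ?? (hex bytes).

#0 dst[0x24+6] := {0xfe,0xdf,0x7c,0x7e,0xaf,0xfe}
#1 dst[0x18+2] := {0x7e,0xaf}
#2 dst[0x00+6] := {0x14,0x21,0x90,0x98,0x91,0x8d}
query mem[0x02]=0x90, mem[0x06]=0x58, mem[0x26]=0x7c, mem[0x04]=0x91, mem[0x18]=0x7e

MEM[0x02,0x06,0x26,0x04,0x18] = 90 58 7c 91 7e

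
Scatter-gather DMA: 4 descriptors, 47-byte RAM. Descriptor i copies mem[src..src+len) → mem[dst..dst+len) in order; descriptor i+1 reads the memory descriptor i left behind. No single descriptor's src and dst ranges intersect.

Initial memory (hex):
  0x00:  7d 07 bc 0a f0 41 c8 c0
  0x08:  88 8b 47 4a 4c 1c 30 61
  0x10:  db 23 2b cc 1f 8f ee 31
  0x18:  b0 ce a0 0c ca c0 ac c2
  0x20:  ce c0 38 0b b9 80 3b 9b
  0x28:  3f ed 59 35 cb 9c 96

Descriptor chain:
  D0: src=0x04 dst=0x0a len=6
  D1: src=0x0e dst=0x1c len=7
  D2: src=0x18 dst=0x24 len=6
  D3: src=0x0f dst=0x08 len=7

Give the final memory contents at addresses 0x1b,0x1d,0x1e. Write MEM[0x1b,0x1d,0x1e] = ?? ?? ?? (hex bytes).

MEM[0x1b,0x1d,0x1e] = 0c 8b db

D0: mem[0x0a..0x0f] <- [f0 41 c8 c0 88 8b]
D1: mem[0x1c..0x22] <- [88 8b db 23 2b cc 1f]
D2: mem[0x24..0x29] <- [b0 ce a0 0c 88 8b]
D3: mem[0x08..0x0e] <- [8b db 23 2b cc 1f 8f]
query mem[0x1b]=0x0c, mem[0x1d]=0x8b, mem[0x1e]=0xdb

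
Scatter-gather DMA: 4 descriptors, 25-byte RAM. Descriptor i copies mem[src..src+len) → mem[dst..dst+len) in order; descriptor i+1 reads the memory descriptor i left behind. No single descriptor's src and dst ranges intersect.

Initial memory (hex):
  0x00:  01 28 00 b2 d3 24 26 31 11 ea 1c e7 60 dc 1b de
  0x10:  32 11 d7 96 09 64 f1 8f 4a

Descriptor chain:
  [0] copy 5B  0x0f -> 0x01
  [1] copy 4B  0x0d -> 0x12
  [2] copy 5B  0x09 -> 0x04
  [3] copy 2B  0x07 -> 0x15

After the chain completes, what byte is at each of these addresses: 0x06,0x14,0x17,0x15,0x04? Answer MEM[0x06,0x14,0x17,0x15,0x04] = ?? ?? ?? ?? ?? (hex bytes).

  after D0: wrote 5B at 0x01 = de3211d796
  after D1: wrote 4B at 0x12 = dc1bde32
  after D2: wrote 5B at 0x04 = ea1ce760dc
  after D3: wrote 2B at 0x15 = 60dc
query mem[0x06]=0xe7, mem[0x14]=0xde, mem[0x17]=0x8f, mem[0x15]=0x60, mem[0x04]=0xea

MEM[0x06,0x14,0x17,0x15,0x04] = e7 de 8f 60 ea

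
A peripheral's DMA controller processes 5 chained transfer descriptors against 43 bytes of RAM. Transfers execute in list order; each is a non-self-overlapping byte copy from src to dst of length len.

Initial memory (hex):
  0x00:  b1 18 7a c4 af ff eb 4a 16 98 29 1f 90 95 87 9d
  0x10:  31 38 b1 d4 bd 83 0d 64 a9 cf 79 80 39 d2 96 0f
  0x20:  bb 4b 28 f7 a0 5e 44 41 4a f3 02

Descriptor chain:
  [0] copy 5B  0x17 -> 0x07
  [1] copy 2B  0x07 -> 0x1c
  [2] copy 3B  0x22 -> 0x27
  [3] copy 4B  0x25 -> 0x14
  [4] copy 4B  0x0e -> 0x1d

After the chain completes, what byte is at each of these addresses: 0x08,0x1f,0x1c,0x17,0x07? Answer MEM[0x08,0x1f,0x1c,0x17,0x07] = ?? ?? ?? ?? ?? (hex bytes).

D0: mem[0x07..0x0b] <- [64 a9 cf 79 80]
D1: mem[0x1c..0x1d] <- [64 a9]
D2: mem[0x27..0x29] <- [28 f7 a0]
D3: mem[0x14..0x17] <- [5e 44 28 f7]
D4: mem[0x1d..0x20] <- [87 9d 31 38]
query mem[0x08]=0xa9, mem[0x1f]=0x31, mem[0x1c]=0x64, mem[0x17]=0xf7, mem[0x07]=0x64

MEM[0x08,0x1f,0x1c,0x17,0x07] = a9 31 64 f7 64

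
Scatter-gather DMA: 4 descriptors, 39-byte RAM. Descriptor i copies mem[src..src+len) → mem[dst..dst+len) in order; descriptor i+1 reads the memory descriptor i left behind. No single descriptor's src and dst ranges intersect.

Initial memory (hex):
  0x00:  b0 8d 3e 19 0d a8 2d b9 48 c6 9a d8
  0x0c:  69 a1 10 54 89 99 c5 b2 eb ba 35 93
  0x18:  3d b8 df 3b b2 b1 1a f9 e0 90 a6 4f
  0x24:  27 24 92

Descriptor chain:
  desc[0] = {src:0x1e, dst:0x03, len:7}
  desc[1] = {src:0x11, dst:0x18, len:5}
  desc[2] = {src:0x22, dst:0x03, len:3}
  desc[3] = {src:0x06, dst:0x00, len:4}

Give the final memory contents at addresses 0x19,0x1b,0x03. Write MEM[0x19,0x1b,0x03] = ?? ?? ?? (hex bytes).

#0 dst[0x03+7] := {0x1a,0xf9,0xe0,0x90,0xa6,0x4f,0x27}
#1 dst[0x18+5] := {0x99,0xc5,0xb2,0xeb,0xba}
#2 dst[0x03+3] := {0xa6,0x4f,0x27}
#3 dst[0x00+4] := {0x90,0xa6,0x4f,0x27}
query mem[0x19]=0xc5, mem[0x1b]=0xeb, mem[0x03]=0x27

MEM[0x19,0x1b,0x03] = c5 eb 27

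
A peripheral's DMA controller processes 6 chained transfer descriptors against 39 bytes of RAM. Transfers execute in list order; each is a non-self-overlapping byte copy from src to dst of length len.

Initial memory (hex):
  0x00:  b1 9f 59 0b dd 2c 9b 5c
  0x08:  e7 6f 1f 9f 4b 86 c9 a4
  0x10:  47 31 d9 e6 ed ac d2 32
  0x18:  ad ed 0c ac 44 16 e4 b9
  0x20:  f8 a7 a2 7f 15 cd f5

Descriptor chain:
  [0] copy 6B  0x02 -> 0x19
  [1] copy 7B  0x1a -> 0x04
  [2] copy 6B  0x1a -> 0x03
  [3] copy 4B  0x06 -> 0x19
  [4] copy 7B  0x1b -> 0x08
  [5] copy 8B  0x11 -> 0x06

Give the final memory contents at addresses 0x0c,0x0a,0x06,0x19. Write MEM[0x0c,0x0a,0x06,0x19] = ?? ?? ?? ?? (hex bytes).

MEM[0x0c,0x0a,0x06,0x19] = 32 ac 31 9b

[0] 0x02->0x19 len=6 : 59 0b dd 2c 9b 5c
[1] 0x1a->0x04 len=7 : 0b dd 2c 9b 5c b9 f8
[2] 0x1a->0x03 len=6 : 0b dd 2c 9b 5c b9
[3] 0x06->0x19 len=4 : 9b 5c b9 b9
[4] 0x1b->0x08 len=7 : b9 b9 9b 5c b9 f8 a7
[5] 0x11->0x06 len=8 : 31 d9 e6 ed ac d2 32 ad
query mem[0x0c]=0x32, mem[0x0a]=0xac, mem[0x06]=0x31, mem[0x19]=0x9b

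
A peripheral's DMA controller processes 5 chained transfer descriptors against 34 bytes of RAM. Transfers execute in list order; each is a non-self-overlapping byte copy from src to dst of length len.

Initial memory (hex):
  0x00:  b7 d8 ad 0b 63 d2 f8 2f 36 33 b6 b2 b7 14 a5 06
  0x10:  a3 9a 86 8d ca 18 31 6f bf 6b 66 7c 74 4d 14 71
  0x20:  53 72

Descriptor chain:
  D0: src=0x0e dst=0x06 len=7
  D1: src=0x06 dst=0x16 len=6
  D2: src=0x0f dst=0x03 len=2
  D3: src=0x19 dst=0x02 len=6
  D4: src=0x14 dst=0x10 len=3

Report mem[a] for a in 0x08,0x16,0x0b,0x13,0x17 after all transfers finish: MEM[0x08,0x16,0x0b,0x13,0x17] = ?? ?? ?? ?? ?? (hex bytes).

MEM[0x08,0x16,0x0b,0x13,0x17] = a3 a5 8d 8d 06

#0 dst[0x06+7] := {0xa5,0x06,0xa3,0x9a,0x86,0x8d,0xca}
#1 dst[0x16+6] := {0xa5,0x06,0xa3,0x9a,0x86,0x8d}
#2 dst[0x03+2] := {0x06,0xa3}
#3 dst[0x02+6] := {0x9a,0x86,0x8d,0x74,0x4d,0x14}
#4 dst[0x10+3] := {0xca,0x18,0xa5}
query mem[0x08]=0xa3, mem[0x16]=0xa5, mem[0x0b]=0x8d, mem[0x13]=0x8d, mem[0x17]=0x06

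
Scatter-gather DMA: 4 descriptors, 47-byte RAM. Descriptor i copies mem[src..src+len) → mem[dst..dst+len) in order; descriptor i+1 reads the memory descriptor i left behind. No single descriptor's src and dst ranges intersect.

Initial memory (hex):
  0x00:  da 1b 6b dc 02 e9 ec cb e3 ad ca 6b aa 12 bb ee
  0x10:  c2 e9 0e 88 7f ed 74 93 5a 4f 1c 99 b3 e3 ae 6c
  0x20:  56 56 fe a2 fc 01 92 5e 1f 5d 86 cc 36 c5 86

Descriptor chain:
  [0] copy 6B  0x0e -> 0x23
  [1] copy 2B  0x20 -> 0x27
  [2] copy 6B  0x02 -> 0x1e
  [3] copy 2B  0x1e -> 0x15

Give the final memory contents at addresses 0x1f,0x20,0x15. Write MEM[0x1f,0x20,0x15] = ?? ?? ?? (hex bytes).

MEM[0x1f,0x20,0x15] = dc 02 6b

#0 dst[0x23+6] := {0xbb,0xee,0xc2,0xe9,0x0e,0x88}
#1 dst[0x27+2] := {0x56,0x56}
#2 dst[0x1e+6] := {0x6b,0xdc,0x02,0xe9,0xec,0xcb}
#3 dst[0x15+2] := {0x6b,0xdc}
query mem[0x1f]=0xdc, mem[0x20]=0x02, mem[0x15]=0x6b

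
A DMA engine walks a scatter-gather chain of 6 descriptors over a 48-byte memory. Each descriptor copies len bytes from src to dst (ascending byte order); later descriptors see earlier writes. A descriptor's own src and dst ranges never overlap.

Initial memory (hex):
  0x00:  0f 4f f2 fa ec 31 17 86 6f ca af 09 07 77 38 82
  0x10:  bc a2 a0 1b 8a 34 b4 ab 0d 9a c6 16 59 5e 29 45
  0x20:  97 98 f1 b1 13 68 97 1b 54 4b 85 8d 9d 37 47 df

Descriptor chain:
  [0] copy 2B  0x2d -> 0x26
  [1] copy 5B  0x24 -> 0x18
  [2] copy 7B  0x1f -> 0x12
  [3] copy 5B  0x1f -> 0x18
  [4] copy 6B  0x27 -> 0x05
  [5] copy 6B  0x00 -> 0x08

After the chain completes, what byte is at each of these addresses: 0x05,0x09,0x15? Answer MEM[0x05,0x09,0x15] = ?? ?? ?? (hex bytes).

  after D0: wrote 2B at 0x26 = 3747
  after D1: wrote 5B at 0x18 = 1368374754
  after D2: wrote 7B at 0x12 = 459798f1b11368
  after D3: wrote 5B at 0x18 = 459798f1b1
  after D4: wrote 6B at 0x05 = 47544b858d9d
  after D5: wrote 6B at 0x08 = 0f4ff2faec47
query mem[0x05]=0x47, mem[0x09]=0x4f, mem[0x15]=0xf1

MEM[0x05,0x09,0x15] = 47 4f f1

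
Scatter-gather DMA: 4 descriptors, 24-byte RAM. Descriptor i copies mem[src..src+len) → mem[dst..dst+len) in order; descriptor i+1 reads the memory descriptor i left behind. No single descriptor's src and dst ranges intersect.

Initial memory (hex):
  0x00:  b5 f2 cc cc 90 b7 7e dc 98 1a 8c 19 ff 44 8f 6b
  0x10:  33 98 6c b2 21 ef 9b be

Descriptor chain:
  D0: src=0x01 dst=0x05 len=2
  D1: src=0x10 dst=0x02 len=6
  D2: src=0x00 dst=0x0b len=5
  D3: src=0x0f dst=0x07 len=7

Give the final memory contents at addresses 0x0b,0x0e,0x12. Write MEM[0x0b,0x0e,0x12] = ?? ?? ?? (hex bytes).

MEM[0x0b,0x0e,0x12] = b2 98 6c

[0] 0x01->0x05 len=2 : f2 cc
[1] 0x10->0x02 len=6 : 33 98 6c b2 21 ef
[2] 0x00->0x0b len=5 : b5 f2 33 98 6c
[3] 0x0f->0x07 len=7 : 6c 33 98 6c b2 21 ef
query mem[0x0b]=0xb2, mem[0x0e]=0x98, mem[0x12]=0x6c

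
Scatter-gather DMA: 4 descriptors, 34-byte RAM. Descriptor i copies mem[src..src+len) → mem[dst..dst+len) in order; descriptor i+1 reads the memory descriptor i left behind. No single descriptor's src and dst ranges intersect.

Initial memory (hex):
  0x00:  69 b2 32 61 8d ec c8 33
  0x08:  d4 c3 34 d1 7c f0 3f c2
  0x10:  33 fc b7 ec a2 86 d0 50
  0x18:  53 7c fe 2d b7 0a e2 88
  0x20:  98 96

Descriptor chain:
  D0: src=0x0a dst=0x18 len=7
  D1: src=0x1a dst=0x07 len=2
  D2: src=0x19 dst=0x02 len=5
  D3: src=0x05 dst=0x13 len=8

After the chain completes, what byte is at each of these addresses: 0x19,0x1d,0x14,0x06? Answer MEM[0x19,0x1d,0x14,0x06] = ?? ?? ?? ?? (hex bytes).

MEM[0x19,0x1d,0x14,0x06] = d1 c2 c2 c2

#0 dst[0x18+7] := {0x34,0xd1,0x7c,0xf0,0x3f,0xc2,0x33}
#1 dst[0x07+2] := {0x7c,0xf0}
#2 dst[0x02+5] := {0xd1,0x7c,0xf0,0x3f,0xc2}
#3 dst[0x13+8] := {0x3f,0xc2,0x7c,0xf0,0xc3,0x34,0xd1,0x7c}
query mem[0x19]=0xd1, mem[0x1d]=0xc2, mem[0x14]=0xc2, mem[0x06]=0xc2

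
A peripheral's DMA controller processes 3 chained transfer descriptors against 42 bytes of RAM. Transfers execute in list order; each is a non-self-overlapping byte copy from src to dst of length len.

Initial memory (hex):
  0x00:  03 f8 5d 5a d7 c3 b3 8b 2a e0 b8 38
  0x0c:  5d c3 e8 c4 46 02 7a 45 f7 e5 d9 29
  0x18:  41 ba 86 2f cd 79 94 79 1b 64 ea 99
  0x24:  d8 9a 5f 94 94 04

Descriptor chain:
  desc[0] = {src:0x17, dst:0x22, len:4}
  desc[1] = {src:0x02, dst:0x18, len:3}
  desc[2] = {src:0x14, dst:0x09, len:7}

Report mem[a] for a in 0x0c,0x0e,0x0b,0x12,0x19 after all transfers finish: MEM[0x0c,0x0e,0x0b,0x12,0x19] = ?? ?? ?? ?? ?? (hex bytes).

MEM[0x0c,0x0e,0x0b,0x12,0x19] = 29 5a d9 7a 5a

[0] 0x17->0x22 len=4 : 29 41 ba 86
[1] 0x02->0x18 len=3 : 5d 5a d7
[2] 0x14->0x09 len=7 : f7 e5 d9 29 5d 5a d7
query mem[0x0c]=0x29, mem[0x0e]=0x5a, mem[0x0b]=0xd9, mem[0x12]=0x7a, mem[0x19]=0x5a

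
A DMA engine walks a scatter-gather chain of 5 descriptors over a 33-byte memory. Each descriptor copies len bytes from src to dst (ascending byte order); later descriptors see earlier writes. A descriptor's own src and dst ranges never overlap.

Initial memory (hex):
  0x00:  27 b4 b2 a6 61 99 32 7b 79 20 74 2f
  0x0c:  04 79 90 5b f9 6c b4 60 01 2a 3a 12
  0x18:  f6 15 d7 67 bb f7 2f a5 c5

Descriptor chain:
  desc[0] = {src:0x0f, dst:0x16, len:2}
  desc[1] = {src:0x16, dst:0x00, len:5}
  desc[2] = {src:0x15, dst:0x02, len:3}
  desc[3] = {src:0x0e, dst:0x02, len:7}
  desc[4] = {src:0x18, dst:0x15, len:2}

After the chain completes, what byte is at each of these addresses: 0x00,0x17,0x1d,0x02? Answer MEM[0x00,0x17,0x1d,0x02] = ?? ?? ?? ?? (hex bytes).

[0] 0x0f->0x16 len=2 : 5b f9
[1] 0x16->0x00 len=5 : 5b f9 f6 15 d7
[2] 0x15->0x02 len=3 : 2a 5b f9
[3] 0x0e->0x02 len=7 : 90 5b f9 6c b4 60 01
[4] 0x18->0x15 len=2 : f6 15
query mem[0x00]=0x5b, mem[0x17]=0xf9, mem[0x1d]=0xf7, mem[0x02]=0x90

MEM[0x00,0x17,0x1d,0x02] = 5b f9 f7 90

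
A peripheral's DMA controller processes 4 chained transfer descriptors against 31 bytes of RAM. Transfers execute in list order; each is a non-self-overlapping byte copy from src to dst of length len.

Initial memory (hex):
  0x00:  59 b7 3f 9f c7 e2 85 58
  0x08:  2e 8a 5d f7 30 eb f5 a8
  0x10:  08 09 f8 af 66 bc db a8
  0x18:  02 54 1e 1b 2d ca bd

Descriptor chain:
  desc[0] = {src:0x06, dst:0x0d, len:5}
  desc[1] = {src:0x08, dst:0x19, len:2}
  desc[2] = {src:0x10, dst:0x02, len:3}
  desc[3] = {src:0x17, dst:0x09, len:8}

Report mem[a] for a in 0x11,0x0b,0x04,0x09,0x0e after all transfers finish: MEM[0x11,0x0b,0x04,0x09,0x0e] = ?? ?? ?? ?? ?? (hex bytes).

MEM[0x11,0x0b,0x04,0x09,0x0e] = 5d 2e f8 a8 2d

  after D0: wrote 5B at 0x0d = 85582e8a5d
  after D1: wrote 2B at 0x19 = 2e8a
  after D2: wrote 3B at 0x02 = 8a5df8
  after D3: wrote 8B at 0x09 = a8022e8a1b2dcabd
query mem[0x11]=0x5d, mem[0x0b]=0x2e, mem[0x04]=0xf8, mem[0x09]=0xa8, mem[0x0e]=0x2d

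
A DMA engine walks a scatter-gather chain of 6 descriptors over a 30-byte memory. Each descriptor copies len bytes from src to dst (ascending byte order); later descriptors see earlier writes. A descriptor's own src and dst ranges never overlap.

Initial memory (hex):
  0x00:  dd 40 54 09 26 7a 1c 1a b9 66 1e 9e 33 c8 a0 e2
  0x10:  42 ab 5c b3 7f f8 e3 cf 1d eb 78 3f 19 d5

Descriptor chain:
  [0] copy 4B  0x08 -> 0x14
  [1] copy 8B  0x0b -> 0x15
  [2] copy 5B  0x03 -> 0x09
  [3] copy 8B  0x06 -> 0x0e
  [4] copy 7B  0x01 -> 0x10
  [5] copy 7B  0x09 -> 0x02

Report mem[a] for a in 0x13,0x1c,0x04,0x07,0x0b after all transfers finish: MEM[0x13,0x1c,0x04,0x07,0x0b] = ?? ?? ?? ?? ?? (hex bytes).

  after D0: wrote 4B at 0x14 = b9661e9e
  after D1: wrote 8B at 0x15 = 9e33c8a0e242ab5c
  after D2: wrote 5B at 0x09 = 09267a1c1a
  after D3: wrote 8B at 0x0e = 1c1ab909267a1c1a
  after D4: wrote 7B at 0x10 = 405409267a1c1a
  after D5: wrote 7B at 0x02 = 09267a1c1a1c1a
query mem[0x13]=0x26, mem[0x1c]=0x5c, mem[0x04]=0x7a, mem[0x07]=0x1c, mem[0x0b]=0x7a

MEM[0x13,0x1c,0x04,0x07,0x0b] = 26 5c 7a 1c 7a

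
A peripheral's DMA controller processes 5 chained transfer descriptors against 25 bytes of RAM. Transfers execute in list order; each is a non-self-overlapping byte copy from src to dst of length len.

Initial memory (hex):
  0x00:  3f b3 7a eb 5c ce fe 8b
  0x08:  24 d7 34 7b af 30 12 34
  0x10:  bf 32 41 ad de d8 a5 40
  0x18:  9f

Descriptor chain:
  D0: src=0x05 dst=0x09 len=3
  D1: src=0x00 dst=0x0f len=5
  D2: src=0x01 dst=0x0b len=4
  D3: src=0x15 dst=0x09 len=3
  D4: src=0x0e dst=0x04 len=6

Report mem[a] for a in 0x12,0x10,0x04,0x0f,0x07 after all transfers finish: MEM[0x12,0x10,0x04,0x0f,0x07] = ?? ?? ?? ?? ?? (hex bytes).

MEM[0x12,0x10,0x04,0x0f,0x07] = eb b3 5c 3f 7a

D0: mem[0x09..0x0b] <- [ce fe 8b]
D1: mem[0x0f..0x13] <- [3f b3 7a eb 5c]
D2: mem[0x0b..0x0e] <- [b3 7a eb 5c]
D3: mem[0x09..0x0b] <- [d8 a5 40]
D4: mem[0x04..0x09] <- [5c 3f b3 7a eb 5c]
query mem[0x12]=0xeb, mem[0x10]=0xb3, mem[0x04]=0x5c, mem[0x0f]=0x3f, mem[0x07]=0x7a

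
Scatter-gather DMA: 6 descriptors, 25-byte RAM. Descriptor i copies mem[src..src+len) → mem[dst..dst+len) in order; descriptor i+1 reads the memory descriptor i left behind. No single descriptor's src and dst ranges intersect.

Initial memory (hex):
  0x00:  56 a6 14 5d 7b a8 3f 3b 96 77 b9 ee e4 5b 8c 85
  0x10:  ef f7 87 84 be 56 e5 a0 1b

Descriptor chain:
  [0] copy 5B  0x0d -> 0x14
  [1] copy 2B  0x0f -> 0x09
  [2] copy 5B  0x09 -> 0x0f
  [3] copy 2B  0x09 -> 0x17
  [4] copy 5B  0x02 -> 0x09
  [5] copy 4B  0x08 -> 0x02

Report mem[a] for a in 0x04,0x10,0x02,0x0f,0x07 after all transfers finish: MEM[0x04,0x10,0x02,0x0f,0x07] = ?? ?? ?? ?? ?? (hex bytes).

MEM[0x04,0x10,0x02,0x0f,0x07] = 5d ef 96 85 3b

  after D0: wrote 5B at 0x14 = 5b8c85eff7
  after D1: wrote 2B at 0x09 = 85ef
  after D2: wrote 5B at 0x0f = 85efeee45b
  after D3: wrote 2B at 0x17 = 85ef
  after D4: wrote 5B at 0x09 = 145d7ba83f
  after D5: wrote 4B at 0x02 = 96145d7b
query mem[0x04]=0x5d, mem[0x10]=0xef, mem[0x02]=0x96, mem[0x0f]=0x85, mem[0x07]=0x3b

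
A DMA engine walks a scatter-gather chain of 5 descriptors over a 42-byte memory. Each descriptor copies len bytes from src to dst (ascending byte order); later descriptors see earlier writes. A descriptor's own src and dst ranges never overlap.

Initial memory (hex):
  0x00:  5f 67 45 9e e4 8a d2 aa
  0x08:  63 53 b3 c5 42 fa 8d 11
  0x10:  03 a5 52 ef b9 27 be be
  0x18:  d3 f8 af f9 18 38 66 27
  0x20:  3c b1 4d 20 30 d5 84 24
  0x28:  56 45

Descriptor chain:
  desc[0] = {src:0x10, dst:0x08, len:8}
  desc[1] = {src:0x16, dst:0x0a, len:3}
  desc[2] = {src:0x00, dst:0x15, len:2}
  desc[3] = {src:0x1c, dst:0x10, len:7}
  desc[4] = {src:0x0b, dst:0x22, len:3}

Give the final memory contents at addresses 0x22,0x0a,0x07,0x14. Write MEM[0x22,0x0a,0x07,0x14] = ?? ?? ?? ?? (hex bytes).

MEM[0x22,0x0a,0x07,0x14] = be be aa 3c

D0: mem[0x08..0x0f] <- [03 a5 52 ef b9 27 be be]
D1: mem[0x0a..0x0c] <- [be be d3]
D2: mem[0x15..0x16] <- [5f 67]
D3: mem[0x10..0x16] <- [18 38 66 27 3c b1 4d]
D4: mem[0x22..0x24] <- [be d3 27]
query mem[0x22]=0xbe, mem[0x0a]=0xbe, mem[0x07]=0xaa, mem[0x14]=0x3c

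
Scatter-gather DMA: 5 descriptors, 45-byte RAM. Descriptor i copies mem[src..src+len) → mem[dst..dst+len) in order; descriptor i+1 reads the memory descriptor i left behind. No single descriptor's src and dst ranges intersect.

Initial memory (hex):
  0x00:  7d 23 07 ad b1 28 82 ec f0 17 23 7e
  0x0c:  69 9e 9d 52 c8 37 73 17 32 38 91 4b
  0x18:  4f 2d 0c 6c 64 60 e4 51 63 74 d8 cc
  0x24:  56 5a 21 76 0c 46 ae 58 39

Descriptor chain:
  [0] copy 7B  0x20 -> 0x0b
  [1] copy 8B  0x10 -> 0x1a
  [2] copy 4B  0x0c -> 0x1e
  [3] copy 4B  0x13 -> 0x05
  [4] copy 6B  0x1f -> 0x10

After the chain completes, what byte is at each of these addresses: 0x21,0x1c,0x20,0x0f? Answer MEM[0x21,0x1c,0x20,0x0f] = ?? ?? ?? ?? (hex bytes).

  after D0: wrote 7B at 0x0b = 6374d8cc565a21
  after D1: wrote 8B at 0x1a = 5a2173173238914b
  after D2: wrote 4B at 0x1e = 74d8cc56
  after D3: wrote 4B at 0x05 = 17323891
  after D4: wrote 6B at 0x10 = d8cc56d8cc56
query mem[0x21]=0x56, mem[0x1c]=0x73, mem[0x20]=0xcc, mem[0x0f]=0x56

MEM[0x21,0x1c,0x20,0x0f] = 56 73 cc 56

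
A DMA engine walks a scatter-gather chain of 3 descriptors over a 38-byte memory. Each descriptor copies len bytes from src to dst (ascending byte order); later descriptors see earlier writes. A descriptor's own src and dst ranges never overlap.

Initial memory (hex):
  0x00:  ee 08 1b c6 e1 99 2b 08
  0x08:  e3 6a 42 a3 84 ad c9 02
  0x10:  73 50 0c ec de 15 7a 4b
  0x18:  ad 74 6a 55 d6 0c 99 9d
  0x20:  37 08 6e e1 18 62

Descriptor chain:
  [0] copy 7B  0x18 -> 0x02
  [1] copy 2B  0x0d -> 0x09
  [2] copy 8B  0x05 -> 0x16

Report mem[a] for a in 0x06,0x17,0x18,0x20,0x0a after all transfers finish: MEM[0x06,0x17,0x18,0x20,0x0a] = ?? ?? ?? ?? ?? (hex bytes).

  after D0: wrote 7B at 0x02 = ad746a55d60c99
  after D1: wrote 2B at 0x09 = adc9
  after D2: wrote 8B at 0x16 = 55d60c99adc9a384
query mem[0x06]=0xd6, mem[0x17]=0xd6, mem[0x18]=0x0c, mem[0x20]=0x37, mem[0x0a]=0xc9

MEM[0x06,0x17,0x18,0x20,0x0a] = d6 d6 0c 37 c9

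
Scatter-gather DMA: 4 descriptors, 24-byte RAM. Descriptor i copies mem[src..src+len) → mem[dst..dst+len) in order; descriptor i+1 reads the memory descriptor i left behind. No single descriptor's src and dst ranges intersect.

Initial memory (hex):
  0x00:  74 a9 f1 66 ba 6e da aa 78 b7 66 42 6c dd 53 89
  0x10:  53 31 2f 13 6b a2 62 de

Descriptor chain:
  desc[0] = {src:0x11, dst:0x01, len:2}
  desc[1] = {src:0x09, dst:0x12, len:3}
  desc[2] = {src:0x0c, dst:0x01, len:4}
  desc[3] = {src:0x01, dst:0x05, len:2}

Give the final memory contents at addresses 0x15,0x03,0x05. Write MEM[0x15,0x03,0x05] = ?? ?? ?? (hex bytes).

D0: mem[0x01..0x02] <- [31 2f]
D1: mem[0x12..0x14] <- [b7 66 42]
D2: mem[0x01..0x04] <- [6c dd 53 89]
D3: mem[0x05..0x06] <- [6c dd]
query mem[0x15]=0xa2, mem[0x03]=0x53, mem[0x05]=0x6c

MEM[0x15,0x03,0x05] = a2 53 6c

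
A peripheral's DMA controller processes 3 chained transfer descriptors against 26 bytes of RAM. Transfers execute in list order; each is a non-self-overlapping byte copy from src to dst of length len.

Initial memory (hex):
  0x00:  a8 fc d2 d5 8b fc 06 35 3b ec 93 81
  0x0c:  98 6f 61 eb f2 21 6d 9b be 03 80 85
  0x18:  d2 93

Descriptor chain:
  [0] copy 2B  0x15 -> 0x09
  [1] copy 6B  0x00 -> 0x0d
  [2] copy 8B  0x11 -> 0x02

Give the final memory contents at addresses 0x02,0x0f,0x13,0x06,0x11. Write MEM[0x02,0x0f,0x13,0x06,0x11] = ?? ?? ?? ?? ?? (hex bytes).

D0: mem[0x09..0x0a] <- [03 80]
D1: mem[0x0d..0x12] <- [a8 fc d2 d5 8b fc]
D2: mem[0x02..0x09] <- [8b fc 9b be 03 80 85 d2]
query mem[0x02]=0x8b, mem[0x0f]=0xd2, mem[0x13]=0x9b, mem[0x06]=0x03, mem[0x11]=0x8b

MEM[0x02,0x0f,0x13,0x06,0x11] = 8b d2 9b 03 8b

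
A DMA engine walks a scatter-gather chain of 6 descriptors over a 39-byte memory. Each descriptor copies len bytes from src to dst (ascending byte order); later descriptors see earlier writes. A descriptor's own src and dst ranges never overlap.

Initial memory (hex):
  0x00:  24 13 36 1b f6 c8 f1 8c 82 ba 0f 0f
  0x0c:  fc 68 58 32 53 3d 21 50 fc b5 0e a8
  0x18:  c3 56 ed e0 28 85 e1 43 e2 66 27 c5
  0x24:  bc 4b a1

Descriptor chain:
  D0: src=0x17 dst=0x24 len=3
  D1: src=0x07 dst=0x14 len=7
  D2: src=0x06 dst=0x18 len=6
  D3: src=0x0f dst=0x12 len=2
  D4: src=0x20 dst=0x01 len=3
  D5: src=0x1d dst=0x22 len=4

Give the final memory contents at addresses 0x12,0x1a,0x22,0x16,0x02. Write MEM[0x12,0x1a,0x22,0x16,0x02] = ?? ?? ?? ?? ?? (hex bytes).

#0 dst[0x24+3] := {0xa8,0xc3,0x56}
#1 dst[0x14+7] := {0x8c,0x82,0xba,0x0f,0x0f,0xfc,0x68}
#2 dst[0x18+6] := {0xf1,0x8c,0x82,0xba,0x0f,0x0f}
#3 dst[0x12+2] := {0x32,0x53}
#4 dst[0x01+3] := {0xe2,0x66,0x27}
#5 dst[0x22+4] := {0x0f,0xe1,0x43,0xe2}
query mem[0x12]=0x32, mem[0x1a]=0x82, mem[0x22]=0x0f, mem[0x16]=0xba, mem[0x02]=0x66

MEM[0x12,0x1a,0x22,0x16,0x02] = 32 82 0f ba 66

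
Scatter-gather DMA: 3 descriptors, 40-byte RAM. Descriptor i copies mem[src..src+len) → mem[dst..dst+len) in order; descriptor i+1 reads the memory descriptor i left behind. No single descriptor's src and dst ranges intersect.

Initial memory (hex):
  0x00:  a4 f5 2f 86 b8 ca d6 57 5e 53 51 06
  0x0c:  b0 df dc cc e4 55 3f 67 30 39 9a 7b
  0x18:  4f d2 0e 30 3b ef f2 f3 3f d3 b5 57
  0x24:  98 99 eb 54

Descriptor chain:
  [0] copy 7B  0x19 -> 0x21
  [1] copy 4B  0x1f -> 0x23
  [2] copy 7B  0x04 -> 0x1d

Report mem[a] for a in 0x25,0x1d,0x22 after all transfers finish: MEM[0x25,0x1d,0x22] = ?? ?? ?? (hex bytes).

  after D0: wrote 7B at 0x21 = d20e303beff2f3
  after D1: wrote 4B at 0x23 = f33fd20e
  after D2: wrote 7B at 0x1d = b8cad6575e5351
query mem[0x25]=0xd2, mem[0x1d]=0xb8, mem[0x22]=0x53

MEM[0x25,0x1d,0x22] = d2 b8 53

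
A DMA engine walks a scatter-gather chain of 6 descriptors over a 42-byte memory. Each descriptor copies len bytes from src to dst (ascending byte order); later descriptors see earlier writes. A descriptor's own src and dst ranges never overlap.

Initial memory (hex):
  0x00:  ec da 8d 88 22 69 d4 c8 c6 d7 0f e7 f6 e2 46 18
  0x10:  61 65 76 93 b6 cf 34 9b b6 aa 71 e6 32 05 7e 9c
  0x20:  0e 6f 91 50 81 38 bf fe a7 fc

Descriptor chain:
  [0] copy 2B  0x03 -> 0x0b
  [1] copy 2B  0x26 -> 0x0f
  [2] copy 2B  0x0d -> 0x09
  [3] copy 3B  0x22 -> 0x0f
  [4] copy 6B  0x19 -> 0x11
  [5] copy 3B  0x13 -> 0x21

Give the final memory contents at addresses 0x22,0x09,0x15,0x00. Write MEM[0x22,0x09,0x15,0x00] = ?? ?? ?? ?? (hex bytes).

MEM[0x22,0x09,0x15,0x00] = 32 e2 05 ec

#0 dst[0x0b+2] := {0x88,0x22}
#1 dst[0x0f+2] := {0xbf,0xfe}
#2 dst[0x09+2] := {0xe2,0x46}
#3 dst[0x0f+3] := {0x91,0x50,0x81}
#4 dst[0x11+6] := {0xaa,0x71,0xe6,0x32,0x05,0x7e}
#5 dst[0x21+3] := {0xe6,0x32,0x05}
query mem[0x22]=0x32, mem[0x09]=0xe2, mem[0x15]=0x05, mem[0x00]=0xec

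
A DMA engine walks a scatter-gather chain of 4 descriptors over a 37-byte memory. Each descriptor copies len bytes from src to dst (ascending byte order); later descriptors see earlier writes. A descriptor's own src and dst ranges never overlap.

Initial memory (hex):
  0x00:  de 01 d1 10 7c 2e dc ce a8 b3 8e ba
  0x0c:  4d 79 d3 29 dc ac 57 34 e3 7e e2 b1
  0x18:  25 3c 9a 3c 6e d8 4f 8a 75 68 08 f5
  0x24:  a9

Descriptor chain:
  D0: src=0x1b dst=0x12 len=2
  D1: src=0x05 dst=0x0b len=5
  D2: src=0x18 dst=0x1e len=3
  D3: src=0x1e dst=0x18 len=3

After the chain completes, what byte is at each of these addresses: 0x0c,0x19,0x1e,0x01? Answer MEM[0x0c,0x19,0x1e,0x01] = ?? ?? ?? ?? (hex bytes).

D0: mem[0x12..0x13] <- [3c 6e]
D1: mem[0x0b..0x0f] <- [2e dc ce a8 b3]
D2: mem[0x1e..0x20] <- [25 3c 9a]
D3: mem[0x18..0x1a] <- [25 3c 9a]
query mem[0x0c]=0xdc, mem[0x19]=0x3c, mem[0x1e]=0x25, mem[0x01]=0x01

MEM[0x0c,0x19,0x1e,0x01] = dc 3c 25 01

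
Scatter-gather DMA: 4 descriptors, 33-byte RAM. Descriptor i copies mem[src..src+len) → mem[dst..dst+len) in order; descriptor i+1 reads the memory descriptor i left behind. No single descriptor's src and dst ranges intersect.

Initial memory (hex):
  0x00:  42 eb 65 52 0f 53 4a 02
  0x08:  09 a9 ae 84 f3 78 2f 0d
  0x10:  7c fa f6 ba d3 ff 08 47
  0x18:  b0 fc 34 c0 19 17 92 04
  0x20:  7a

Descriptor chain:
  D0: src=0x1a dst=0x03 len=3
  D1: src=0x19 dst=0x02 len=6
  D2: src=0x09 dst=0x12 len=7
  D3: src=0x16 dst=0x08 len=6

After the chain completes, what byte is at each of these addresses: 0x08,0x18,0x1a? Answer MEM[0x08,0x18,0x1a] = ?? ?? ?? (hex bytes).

MEM[0x08,0x18,0x1a] = 78 0d 34

  after D0: wrote 3B at 0x03 = 34c019
  after D1: wrote 6B at 0x02 = fc34c0191792
  after D2: wrote 7B at 0x12 = a9ae84f3782f0d
  after D3: wrote 6B at 0x08 = 782f0dfc34c0
query mem[0x08]=0x78, mem[0x18]=0x0d, mem[0x1a]=0x34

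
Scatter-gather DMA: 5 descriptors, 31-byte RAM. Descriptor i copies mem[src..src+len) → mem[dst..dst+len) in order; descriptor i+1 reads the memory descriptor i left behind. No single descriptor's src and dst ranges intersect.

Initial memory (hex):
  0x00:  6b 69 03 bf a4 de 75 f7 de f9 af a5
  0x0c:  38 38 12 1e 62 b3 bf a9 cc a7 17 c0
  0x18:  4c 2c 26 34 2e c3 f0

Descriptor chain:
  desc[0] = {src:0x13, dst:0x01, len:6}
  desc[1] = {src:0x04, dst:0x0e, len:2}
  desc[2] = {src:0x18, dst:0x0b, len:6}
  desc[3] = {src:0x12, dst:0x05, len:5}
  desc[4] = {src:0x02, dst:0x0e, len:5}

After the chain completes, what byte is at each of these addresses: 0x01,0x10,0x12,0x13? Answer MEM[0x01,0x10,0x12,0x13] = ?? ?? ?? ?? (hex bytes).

#0 dst[0x01+6] := {0xa9,0xcc,0xa7,0x17,0xc0,0x4c}
#1 dst[0x0e+2] := {0x17,0xc0}
#2 dst[0x0b+6] := {0x4c,0x2c,0x26,0x34,0x2e,0xc3}
#3 dst[0x05+5] := {0xbf,0xa9,0xcc,0xa7,0x17}
#4 dst[0x0e+5] := {0xcc,0xa7,0x17,0xbf,0xa9}
query mem[0x01]=0xa9, mem[0x10]=0x17, mem[0x12]=0xa9, mem[0x13]=0xa9

MEM[0x01,0x10,0x12,0x13] = a9 17 a9 a9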